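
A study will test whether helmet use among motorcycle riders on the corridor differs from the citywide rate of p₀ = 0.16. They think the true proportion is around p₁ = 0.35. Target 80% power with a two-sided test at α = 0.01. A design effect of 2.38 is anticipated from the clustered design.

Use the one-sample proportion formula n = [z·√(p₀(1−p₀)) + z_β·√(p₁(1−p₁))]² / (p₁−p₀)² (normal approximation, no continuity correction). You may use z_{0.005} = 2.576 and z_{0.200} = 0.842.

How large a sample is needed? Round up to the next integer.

n = 120

n = [z_{α/2}·√(p₀q₀) + z_β·√(p₁q₁)]² / (p₁ − p₀)²
  = [2.576·√(0.16·0.84) + 0.842·√(0.35·0.65)]² / (0.19)²
  = [2.576·0.3666 + 0.842·0.4770]² / 0.0361
  = [1.3460]² / 0.0361
  = 50.18
Design effect: 2.38 × 50.18 = 119.44.
Round up → n = 120.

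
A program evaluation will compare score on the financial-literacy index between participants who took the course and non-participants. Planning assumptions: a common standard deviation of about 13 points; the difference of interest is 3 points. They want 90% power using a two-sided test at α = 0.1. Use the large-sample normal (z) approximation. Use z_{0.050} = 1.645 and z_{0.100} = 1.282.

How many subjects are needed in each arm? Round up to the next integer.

n = (z_{α/2} + z_β)² · (σ₁² + σ₂²) / δ²
  = (1.645 + 1.282)² · (2·13² = 338) / 3²
  = 8.5673 · 338 / 9
  = 321.75
Round up → n = 322 per group.

n = 322 per group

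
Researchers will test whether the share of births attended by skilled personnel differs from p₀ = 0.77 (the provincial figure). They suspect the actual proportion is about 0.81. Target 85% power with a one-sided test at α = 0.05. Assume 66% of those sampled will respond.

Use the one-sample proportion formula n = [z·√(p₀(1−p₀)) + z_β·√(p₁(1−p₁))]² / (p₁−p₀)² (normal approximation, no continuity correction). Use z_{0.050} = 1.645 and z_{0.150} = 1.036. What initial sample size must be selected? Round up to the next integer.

n = [z_α·√(p₀q₀) + z_β·√(p₁q₁)]² / (p₁ − p₀)²
  = [1.645·√(0.77·0.23) + 1.036·√(0.81·0.19)]² / (0.04)²
  = [1.645·0.4208 + 1.036·0.3923]² / 0.0016
  = [1.0987]² / 0.0016
  = 754.45
Adjust for 66% response: 754.45 / 0.66 = 1143.11.
Round up → n = 1144.

n = 1144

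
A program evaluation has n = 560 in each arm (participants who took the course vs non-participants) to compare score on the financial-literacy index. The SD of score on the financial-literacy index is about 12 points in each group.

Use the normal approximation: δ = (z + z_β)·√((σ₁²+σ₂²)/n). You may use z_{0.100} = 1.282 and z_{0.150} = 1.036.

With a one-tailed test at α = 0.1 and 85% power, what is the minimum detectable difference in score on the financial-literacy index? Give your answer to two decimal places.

Minimum detectable difference ≈ 1.66 points

δ = (z_α + z_β) · √((σ₁²+σ₂²)/n)
  = (1.282 + 1.036) · √(288/560)
  = 2.318 · √0.51429
  = 2.318 · 0.7171
  = 1.6623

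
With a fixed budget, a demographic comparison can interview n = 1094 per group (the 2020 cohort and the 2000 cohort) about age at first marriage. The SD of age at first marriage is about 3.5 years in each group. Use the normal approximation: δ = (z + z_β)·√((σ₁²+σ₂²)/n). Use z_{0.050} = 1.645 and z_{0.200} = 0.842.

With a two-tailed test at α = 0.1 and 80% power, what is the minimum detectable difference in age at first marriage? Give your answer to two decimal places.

δ = (z_{α/2} + z_β) · √((σ₁²+σ₂²)/n)
  = (1.645 + 0.842) · √(24.5/1094)
  = 2.487 · √0.02239
  = 2.487 · 0.1496
  = 0.3722

Minimum detectable difference ≈ 0.37 years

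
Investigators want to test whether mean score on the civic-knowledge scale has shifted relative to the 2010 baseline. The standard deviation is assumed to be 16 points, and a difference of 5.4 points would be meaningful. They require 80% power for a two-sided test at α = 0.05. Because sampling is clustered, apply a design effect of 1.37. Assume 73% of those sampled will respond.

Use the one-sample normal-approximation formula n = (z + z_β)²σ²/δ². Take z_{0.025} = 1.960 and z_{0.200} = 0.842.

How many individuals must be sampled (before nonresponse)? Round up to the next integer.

n = 130

n = (z_{α/2} + z_β)² · σ² / δ²
  = (1.960 + 0.842)² · 16² / 5.4²
  = 7.8512 · 256 / 29.16
  = 68.93
Design effect: 1.37 × 68.93 = 94.43.
Adjust for 73% response: 94.43 / 0.73 = 129.36.
Round up → n = 130.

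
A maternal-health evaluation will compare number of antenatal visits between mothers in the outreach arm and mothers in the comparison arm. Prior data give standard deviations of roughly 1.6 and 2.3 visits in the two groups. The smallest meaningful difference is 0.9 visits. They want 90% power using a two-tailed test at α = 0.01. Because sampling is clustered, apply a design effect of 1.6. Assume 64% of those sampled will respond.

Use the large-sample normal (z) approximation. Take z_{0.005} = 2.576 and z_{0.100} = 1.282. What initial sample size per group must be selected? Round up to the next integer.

n = (z_{α/2} + z_β)² · (σ₁² + σ₂²) / δ²
  = (2.576 + 1.282)² · (1.6² + 2.3² = 7.85) / 0.9²
  = 14.8842 · 7.85 / 0.81
  = 144.25
Design effect: 1.6 × 144.25 = 230.80.
Adjust for 64% response: 230.80 / 0.64 = 360.62.
Round up → n = 361 per group.

n = 361 per group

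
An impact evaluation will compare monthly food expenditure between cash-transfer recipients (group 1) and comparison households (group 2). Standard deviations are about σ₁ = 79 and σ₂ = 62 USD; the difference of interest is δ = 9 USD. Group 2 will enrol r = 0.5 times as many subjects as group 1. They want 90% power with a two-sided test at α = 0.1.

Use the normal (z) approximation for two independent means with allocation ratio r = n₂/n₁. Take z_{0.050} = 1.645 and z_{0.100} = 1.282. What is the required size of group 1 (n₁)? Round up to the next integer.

n₁ = (z_{α/2} + z_β)² · (σ₁² + σ₂²/r) / δ²
   = (1.645 + 1.282)² · (79² + 62²/0.5) / 9²
   = 8.5673 · (6241 + 7688) / 81
   = 8.5673 · 13929 / 81
   = 1473.26
Round up → n₁ = 1474; n₂ = r·n₁ = 0.5 × 1474 = 737.

n₁ = 1474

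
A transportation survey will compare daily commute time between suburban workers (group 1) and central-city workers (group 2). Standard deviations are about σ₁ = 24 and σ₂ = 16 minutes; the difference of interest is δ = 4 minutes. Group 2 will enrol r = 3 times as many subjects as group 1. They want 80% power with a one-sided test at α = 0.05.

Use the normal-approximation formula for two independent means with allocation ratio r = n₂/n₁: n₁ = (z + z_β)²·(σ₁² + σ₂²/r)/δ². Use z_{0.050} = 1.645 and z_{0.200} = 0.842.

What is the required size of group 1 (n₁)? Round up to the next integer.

n₁ = (z_α + z_β)² · (σ₁² + σ₂²/r) / δ²
   = (1.645 + 0.842)² · (24² + 16²/3) / 4²
   = 6.1852 · (576 + 85.3333) / 16
   = 6.1852 · 661.3333 / 16
   = 255.65
Round up → n₁ = 256; n₂ = r·n₁ = 3 × 256 = 768.

n₁ = 256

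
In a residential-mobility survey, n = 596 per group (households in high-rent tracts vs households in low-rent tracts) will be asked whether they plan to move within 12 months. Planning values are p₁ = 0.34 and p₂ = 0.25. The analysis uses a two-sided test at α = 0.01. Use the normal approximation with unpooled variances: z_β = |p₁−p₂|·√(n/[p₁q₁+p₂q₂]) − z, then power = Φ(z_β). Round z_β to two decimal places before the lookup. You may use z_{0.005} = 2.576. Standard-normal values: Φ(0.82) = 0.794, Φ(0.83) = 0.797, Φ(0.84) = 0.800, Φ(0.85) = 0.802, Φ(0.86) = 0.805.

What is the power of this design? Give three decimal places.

z_β = |p₁−p₂|·√(n/[p₁q₁+p₂q₂]) − z_{α/2}
    = 0.09 · √(596/0.4119) − 2.576
    = 0.09 · 38.0388 − 2.576
    = 3.4235 − 2.576 = 0.8475 → 0.85
Power = Φ(0.85) = 0.802.

Power ≈ 0.802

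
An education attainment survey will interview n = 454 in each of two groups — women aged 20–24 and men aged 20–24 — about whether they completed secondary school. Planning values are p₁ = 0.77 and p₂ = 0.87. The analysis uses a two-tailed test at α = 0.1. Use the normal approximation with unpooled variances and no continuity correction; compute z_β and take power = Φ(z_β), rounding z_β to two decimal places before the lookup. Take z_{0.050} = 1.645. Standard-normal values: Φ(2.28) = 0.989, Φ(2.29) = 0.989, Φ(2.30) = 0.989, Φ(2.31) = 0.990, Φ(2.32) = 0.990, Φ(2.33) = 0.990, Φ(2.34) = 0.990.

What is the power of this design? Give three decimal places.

z_β = |p₁−p₂|·√(n/[p₁q₁+p₂q₂]) − z_{α/2}
    = 0.10 · √(454/0.2902) − 1.645
    = 0.10 · 39.5530 − 1.645
    = 3.9553 − 1.645 = 2.3103 → 2.31
Power = Φ(2.31) = 0.990.

Power ≈ 0.990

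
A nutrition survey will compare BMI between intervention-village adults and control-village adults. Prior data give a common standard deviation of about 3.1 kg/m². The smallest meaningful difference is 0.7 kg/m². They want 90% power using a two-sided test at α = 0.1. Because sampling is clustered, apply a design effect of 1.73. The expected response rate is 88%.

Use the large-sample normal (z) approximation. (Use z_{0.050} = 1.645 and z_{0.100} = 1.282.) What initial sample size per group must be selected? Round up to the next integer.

n = 661 per group

n = (z_{α/2} + z_β)² · (σ₁² + σ₂²) / δ²
  = (1.645 + 1.282)² · (2·3.1² = 19.22) / 0.7²
  = 8.5673 · 19.22 / 0.49
  = 336.05
Design effect: 1.73 × 336.05 = 581.36.
Adjust for 88% response: 581.36 / 0.88 = 660.64.
Round up → n = 661 per group.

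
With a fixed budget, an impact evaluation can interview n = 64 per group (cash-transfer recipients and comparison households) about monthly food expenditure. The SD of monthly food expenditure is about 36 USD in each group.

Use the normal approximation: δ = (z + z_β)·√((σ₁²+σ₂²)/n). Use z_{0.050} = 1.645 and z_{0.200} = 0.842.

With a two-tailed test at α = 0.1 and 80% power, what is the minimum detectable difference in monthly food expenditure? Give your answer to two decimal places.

δ = (z_{α/2} + z_β) · √((σ₁²+σ₂²)/n)
  = (1.645 + 0.842) · √(2592/64)
  = 2.487 · √40.5
  = 2.487 · 6.3640
  = 15.8272

Minimum detectable difference ≈ 15.83 USD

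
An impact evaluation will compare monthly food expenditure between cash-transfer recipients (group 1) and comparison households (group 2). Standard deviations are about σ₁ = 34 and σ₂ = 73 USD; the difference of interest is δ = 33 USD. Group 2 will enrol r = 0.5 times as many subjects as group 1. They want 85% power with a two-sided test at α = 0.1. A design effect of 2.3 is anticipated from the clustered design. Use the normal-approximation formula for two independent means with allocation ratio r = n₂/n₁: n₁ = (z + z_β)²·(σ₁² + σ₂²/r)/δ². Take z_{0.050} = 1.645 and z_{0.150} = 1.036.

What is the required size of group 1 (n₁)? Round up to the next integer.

n₁ = 180

n₁ = (z_{α/2} + z_β)² · (σ₁² + σ₂²/r) / δ²
   = (1.645 + 1.036)² · (34² + 73²/0.5) / 33²
   = 7.1878 · (1156 + 10658) / 1089
   = 7.1878 · 11814 / 1089
   = 77.98
Design effect: 2.3 × 77.98 = 179.35.
Round up → n₁ = 180; n₂ = r·n₁ = 0.5 × 180 = 90.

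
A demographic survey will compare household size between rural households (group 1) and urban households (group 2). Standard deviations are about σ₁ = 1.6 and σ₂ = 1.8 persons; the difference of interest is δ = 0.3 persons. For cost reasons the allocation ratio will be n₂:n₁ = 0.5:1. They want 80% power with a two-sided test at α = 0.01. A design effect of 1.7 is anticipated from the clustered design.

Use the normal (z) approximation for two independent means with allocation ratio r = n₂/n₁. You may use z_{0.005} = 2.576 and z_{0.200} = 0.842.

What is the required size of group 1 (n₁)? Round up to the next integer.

n₁ = (z_{α/2} + z_β)² · (σ₁² + σ₂²/r) / δ²
   = (2.576 + 0.842)² · (1.6² + 1.8²/0.5) / 0.3²
   = 11.6827 · (2.56 + 6.48) / 0.09
   = 11.6827 · 9.04 / 0.09
   = 1173.46
Design effect: 1.7 × 1173.46 = 1994.89.
Round up → n₁ = 1995; n₂ = r·n₁ = 0.5 × 1995 = 998.

n₁ = 1995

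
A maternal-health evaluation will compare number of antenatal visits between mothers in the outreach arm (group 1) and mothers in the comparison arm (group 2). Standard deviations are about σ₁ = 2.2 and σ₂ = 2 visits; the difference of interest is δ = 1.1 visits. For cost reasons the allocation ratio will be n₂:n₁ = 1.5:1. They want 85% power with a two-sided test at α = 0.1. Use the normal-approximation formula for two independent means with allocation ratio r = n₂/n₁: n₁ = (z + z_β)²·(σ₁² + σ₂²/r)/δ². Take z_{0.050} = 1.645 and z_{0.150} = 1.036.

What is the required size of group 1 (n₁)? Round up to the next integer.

n₁ = 45

n₁ = (z_{α/2} + z_β)² · (σ₁² + σ₂²/r) / δ²
   = (1.645 + 1.036)² · (2.2² + 2²/1.5) / 1.1²
   = 7.1878 · (4.84 + 2.6667) / 1.21
   = 7.1878 · 7.5067 / 1.21
   = 44.59
Round up → n₁ = 45; n₂ = r·n₁ = 1.5 × 45 = 68.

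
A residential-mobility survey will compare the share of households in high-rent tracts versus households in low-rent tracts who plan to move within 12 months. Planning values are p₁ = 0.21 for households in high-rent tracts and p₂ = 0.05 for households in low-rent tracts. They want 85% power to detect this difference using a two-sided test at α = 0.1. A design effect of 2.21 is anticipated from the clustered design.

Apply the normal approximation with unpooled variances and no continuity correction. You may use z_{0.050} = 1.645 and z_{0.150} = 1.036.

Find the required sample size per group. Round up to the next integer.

n = 133 per group

n = (z_{α/2} + z_β)² · [p₁(1−p₁) + p₂(1−p₂)] / (p₁ − p₂)²
  = (1.645 + 1.036)² · (0.21·0.79 + 0.05·0.95) / (0.16)²
  = (2.681)² · (0.1659 + 0.0475) / 0.0256
  = 7.1878 · 0.2134 / 0.0256
  = 59.92
Design effect: 2.21 × 59.92 = 132.42.
Round up → n = 133 per group.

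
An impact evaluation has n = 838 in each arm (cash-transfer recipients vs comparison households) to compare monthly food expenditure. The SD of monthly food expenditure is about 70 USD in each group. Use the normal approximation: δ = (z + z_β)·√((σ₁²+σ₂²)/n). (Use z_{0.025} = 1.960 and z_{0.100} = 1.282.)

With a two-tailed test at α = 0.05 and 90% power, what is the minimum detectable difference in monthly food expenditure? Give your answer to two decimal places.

δ = (z_{α/2} + z_β) · √((σ₁²+σ₂²)/n)
  = (1.960 + 1.282) · √(9800/838)
  = 3.242 · √11.6945
  = 3.242 · 3.4197
  = 11.0867

Minimum detectable difference ≈ 11.09 USD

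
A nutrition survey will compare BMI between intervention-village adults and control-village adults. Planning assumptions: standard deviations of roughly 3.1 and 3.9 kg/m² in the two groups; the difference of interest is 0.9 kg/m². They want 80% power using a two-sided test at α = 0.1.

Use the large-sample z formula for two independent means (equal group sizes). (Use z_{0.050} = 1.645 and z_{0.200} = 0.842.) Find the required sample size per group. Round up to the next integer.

n = (z_{α/2} + z_β)² · (σ₁² + σ₂²) / δ²
  = (1.645 + 0.842)² · (3.1² + 3.9² = 24.82) / 0.9²
  = 6.1852 · 24.82 / 0.81
  = 189.53
Round up → n = 190 per group.

n = 190 per group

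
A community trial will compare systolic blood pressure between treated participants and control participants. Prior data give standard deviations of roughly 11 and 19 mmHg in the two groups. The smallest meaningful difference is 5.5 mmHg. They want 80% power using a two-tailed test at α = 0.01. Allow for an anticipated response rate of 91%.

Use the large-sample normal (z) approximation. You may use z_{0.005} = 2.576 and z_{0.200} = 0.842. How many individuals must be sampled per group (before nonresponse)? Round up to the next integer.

n = 205 per group

n = (z_{α/2} + z_β)² · (σ₁² + σ₂²) / δ²
  = (2.576 + 0.842)² · (11² + 19² = 482) / 5.5²
  = 11.6827 · 482 / 30.25
  = 186.15
Adjust for 91% response: 186.15 / 0.91 = 204.56.
Round up → n = 205 per group.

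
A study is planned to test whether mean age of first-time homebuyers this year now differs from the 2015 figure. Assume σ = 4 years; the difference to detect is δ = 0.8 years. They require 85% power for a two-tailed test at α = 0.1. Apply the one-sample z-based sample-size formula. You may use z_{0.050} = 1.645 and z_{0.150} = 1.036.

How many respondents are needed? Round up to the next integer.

n = 180

n = (z_{α/2} + z_β)² · σ² / δ²
  = (1.645 + 1.036)² · 4² / 0.8²
  = 7.1878 · 16 / 0.64
  = 179.69
Round up → n = 180.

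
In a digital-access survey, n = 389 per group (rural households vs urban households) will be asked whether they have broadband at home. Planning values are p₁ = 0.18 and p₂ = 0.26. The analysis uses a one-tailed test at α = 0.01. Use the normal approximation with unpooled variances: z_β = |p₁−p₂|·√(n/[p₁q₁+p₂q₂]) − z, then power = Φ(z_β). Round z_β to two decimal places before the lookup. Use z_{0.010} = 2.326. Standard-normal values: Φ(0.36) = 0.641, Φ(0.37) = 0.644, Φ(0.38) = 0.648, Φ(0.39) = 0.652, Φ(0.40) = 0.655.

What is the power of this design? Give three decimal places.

Power ≈ 0.648

z_β = |p₁−p₂|·√(n/[p₁q₁+p₂q₂]) − z_α
    = 0.08 · √(389/0.3400) − 2.326
    = 0.08 · 33.8248 − 2.326
    = 2.7060 − 2.326 = 0.3800 → 0.38
Power = Φ(0.38) = 0.648.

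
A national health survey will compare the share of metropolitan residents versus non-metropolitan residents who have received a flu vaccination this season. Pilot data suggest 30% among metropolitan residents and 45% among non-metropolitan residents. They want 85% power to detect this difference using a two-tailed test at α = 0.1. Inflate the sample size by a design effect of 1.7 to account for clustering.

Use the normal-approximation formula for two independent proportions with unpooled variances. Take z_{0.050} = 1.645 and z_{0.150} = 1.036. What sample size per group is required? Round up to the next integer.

n = 249 per group

n = (z_{α/2} + z_β)² · [p₁(1−p₁) + p₂(1−p₂)] / (p₁ − p₂)²
  = (1.645 + 1.036)² · (0.30·0.70 + 0.45·0.55) / (-0.15)²
  = (2.681)² · (0.2100 + 0.2475) / 0.0225
  = 7.1878 · 0.4575 / 0.0225
  = 146.15
Design effect: 1.7 × 146.15 = 248.46.
Round up → n = 249 per group.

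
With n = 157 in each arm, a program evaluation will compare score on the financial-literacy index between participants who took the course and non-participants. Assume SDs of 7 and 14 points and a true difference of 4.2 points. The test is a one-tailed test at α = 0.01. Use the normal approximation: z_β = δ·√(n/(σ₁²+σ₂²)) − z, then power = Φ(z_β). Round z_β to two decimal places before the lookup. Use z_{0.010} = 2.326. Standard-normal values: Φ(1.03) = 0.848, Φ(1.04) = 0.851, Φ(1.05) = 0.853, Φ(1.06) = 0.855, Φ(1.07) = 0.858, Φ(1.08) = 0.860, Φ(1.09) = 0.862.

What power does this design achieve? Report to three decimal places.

Power ≈ 0.851

z_β = δ·√(n/(σ₁²+σ₂²)) − z_α
    = 4.2 · √(157/245) − 2.326
    = 4.2 · 0.80051 − 2.326
    = 3.3621 − 2.326 = 1.0361 → 1.04
Power = Φ(1.04) = 0.851.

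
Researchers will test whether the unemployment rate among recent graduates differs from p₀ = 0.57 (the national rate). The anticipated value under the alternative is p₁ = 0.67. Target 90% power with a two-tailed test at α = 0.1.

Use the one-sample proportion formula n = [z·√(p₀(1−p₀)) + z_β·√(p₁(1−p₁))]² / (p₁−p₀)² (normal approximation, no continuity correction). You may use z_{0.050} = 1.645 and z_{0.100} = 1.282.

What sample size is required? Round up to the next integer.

n = [z_{α/2}·√(p₀q₀) + z_β·√(p₁q₁)]² / (p₁ − p₀)²
  = [1.645·√(0.57·0.43) + 1.282·√(0.67·0.33)]² / (0.10)²
  = [1.645·0.4951 + 1.282·0.4702]² / 0.0100
  = [1.4172]² / 0.0100
  = 200.85
Round up → n = 201.

n = 201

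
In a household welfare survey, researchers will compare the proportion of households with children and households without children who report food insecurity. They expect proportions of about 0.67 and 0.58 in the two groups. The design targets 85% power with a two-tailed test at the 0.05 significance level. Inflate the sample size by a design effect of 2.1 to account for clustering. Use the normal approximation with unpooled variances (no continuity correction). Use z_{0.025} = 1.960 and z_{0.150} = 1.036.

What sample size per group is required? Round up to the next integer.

n = 1082 per group

n = (z_{α/2} + z_β)² · [p₁(1−p₁) + p₂(1−p₂)] / (p₁ − p₂)²
  = (1.960 + 1.036)² · (0.67·0.33 + 0.58·0.42) / (0.09)²
  = (2.996)² · (0.2211 + 0.2436) / 0.0081
  = 8.9760 · 0.4647 / 0.0081
  = 514.96
Design effect: 2.1 × 514.96 = 1081.41.
Round up → n = 1082 per group.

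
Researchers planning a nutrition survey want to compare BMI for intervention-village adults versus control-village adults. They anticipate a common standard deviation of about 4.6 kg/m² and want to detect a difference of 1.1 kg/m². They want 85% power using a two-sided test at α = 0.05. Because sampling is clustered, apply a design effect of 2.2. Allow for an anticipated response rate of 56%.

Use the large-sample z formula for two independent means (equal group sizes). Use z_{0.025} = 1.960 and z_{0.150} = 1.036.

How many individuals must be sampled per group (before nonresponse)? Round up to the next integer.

n = 1234 per group

n = (z_{α/2} + z_β)² · (σ₁² + σ₂²) / δ²
  = (1.960 + 1.036)² · (2·4.6² = 42.32) / 1.1²
  = 8.9760 · 42.32 / 1.21
  = 313.94
Design effect: 2.2 × 313.94 = 690.66.
Adjust for 56% response: 690.66 / 0.56 = 1233.33.
Round up → n = 1234 per group.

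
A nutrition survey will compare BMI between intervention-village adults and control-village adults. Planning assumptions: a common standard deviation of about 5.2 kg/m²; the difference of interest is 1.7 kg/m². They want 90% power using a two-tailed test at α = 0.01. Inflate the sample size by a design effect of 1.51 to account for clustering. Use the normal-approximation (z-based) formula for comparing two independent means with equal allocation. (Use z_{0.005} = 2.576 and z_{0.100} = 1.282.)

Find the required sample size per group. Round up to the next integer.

n = 421 per group

n = (z_{α/2} + z_β)² · (σ₁² + σ₂²) / δ²
  = (2.576 + 1.282)² · (2·5.2² = 54.08) / 1.7²
  = 14.8842 · 54.08 / 2.89
  = 278.52
Design effect: 1.51 × 278.52 = 420.57.
Round up → n = 421 per group.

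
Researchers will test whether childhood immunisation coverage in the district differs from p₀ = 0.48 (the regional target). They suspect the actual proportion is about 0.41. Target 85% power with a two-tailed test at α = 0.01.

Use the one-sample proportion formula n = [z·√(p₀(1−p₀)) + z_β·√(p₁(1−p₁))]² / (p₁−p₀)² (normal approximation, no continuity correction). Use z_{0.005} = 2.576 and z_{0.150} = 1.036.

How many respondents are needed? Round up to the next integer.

n = 659

n = [z_{α/2}·√(p₀q₀) + z_β·√(p₁q₁)]² / (p₁ − p₀)²
  = [2.576·√(0.48·0.52) + 1.036·√(0.41·0.59)]² / (-0.07)²
  = [2.576·0.4996 + 1.036·0.4918]² / 0.0049
  = [1.7965]² / 0.0049
  = 658.66
Round up → n = 659.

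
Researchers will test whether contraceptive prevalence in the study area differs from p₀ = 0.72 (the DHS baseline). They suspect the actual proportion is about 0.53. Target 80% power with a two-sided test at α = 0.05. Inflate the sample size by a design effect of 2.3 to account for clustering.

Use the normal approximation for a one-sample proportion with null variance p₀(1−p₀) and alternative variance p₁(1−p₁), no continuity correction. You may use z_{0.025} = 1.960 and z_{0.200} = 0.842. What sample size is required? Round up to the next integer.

n = [z_{α/2}·√(p₀q₀) + z_β·√(p₁q₁)]² / (p₁ − p₀)²
  = [1.960·√(0.72·0.28) + 0.842·√(0.53·0.47)]² / (-0.19)²
  = [1.960·0.4490 + 0.842·0.4991]² / 0.0361
  = [1.3003]² / 0.0361
  = 46.83
Design effect: 2.3 × 46.83 = 107.72.
Round up → n = 108.

n = 108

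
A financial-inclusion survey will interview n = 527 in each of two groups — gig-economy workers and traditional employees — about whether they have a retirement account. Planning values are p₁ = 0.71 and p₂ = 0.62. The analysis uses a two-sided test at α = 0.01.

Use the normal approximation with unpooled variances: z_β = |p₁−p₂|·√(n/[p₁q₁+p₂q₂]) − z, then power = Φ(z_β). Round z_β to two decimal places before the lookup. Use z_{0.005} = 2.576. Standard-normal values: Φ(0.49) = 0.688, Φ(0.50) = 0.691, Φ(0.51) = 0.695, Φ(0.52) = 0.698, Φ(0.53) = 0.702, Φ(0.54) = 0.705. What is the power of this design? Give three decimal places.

Power ≈ 0.702

z_β = |p₁−p₂|·√(n/[p₁q₁+p₂q₂]) − z_{α/2}
    = 0.09 · √(527/0.4415) − 2.576
    = 0.09 · 34.5494 − 2.576
    = 3.1094 − 2.576 = 0.5334 → 0.53
Power = Φ(0.53) = 0.702.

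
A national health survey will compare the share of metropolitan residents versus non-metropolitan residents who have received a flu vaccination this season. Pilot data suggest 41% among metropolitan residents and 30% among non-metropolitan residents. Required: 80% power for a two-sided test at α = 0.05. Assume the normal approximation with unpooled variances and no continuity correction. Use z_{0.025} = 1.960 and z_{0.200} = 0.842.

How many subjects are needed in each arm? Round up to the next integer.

n = 294 per group

n = (z_{α/2} + z_β)² · [p₁(1−p₁) + p₂(1−p₂)] / (p₁ − p₂)²
  = (1.960 + 0.842)² · (0.41·0.59 + 0.30·0.70) / (0.11)²
  = (2.802)² · (0.2419 + 0.2100) / 0.0121
  = 7.8512 · 0.4519 / 0.0121
  = 293.22
Round up → n = 294 per group.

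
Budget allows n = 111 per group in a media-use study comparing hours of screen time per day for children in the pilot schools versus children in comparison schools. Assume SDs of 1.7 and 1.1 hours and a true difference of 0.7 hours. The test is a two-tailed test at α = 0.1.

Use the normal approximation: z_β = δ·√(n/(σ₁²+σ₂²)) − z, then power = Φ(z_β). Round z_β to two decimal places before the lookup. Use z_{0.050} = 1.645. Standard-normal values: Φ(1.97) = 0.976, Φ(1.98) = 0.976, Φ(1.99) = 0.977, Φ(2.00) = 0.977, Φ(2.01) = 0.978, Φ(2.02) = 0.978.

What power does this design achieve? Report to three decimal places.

z_β = δ·√(n/(σ₁²+σ₂²)) − z_{α/2}
    = 0.7 · √(111/4.1) − 1.645
    = 0.7 · 5.20319 − 1.645
    = 3.6422 − 1.645 = 1.9972 → 2.00
Power = Φ(2.00) = 0.977.

Power ≈ 0.977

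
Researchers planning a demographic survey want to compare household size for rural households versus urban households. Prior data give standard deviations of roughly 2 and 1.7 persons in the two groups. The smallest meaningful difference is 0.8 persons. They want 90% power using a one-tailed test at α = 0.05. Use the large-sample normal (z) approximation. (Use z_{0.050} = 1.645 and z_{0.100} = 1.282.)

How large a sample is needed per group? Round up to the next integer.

n = 93 per group

n = (z_α + z_β)² · (σ₁² + σ₂²) / δ²
  = (1.645 + 1.282)² · (2² + 1.7² = 6.89) / 0.8²
  = 8.5673 · 6.89 / 0.64
  = 92.23
Round up → n = 93 per group.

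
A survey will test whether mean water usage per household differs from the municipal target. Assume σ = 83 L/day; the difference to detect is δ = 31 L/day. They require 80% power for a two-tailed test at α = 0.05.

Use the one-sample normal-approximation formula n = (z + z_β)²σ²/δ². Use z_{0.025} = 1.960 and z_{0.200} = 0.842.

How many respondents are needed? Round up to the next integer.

n = (z_{α/2} + z_β)² · σ² / δ²
  = (1.960 + 0.842)² · 83² / 31²
  = 7.8512 · 6889 / 961
  = 56.28
Round up → n = 57.

n = 57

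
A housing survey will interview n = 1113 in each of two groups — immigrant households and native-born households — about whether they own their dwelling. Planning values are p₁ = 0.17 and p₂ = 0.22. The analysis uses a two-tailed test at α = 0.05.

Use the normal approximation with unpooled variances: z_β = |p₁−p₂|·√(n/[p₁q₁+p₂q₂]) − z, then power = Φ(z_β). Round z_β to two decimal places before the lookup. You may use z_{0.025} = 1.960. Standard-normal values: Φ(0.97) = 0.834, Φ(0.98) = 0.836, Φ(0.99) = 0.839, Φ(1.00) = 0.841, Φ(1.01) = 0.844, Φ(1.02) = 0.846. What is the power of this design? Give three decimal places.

z_β = |p₁−p₂|·√(n/[p₁q₁+p₂q₂]) − z_{α/2}
    = 0.05 · √(1113/0.3127) − 1.960
    = 0.05 · 59.6601 − 1.960
    = 2.9830 − 1.960 = 1.0230 → 1.02
Power = Φ(1.02) = 0.846.

Power ≈ 0.846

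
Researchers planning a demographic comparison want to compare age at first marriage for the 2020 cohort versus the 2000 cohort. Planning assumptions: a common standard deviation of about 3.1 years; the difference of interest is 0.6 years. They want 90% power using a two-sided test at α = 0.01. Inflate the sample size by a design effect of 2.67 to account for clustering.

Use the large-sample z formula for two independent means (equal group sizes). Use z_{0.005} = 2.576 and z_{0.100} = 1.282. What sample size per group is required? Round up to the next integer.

n = 2122 per group

n = (z_{α/2} + z_β)² · (σ₁² + σ₂²) / δ²
  = (2.576 + 1.282)² · (2·3.1² = 19.22) / 0.6²
  = 14.8842 · 19.22 / 0.36
  = 794.65
Design effect: 2.67 × 794.65 = 2121.71.
Round up → n = 2122 per group.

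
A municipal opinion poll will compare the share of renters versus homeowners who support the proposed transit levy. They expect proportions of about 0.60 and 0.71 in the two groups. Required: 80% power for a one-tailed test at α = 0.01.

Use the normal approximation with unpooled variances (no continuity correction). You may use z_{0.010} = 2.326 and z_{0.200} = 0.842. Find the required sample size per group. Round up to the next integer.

n = (z_α + z_β)² · [p₁(1−p₁) + p₂(1−p₂)] / (p₁ − p₂)²
  = (2.326 + 0.842)² · (0.60·0.40 + 0.71·0.29) / (-0.11)²
  = (3.168)² · (0.2400 + 0.2059) / 0.0121
  = 10.0362 · 0.4459 / 0.0121
  = 369.85
Round up → n = 370 per group.

n = 370 per group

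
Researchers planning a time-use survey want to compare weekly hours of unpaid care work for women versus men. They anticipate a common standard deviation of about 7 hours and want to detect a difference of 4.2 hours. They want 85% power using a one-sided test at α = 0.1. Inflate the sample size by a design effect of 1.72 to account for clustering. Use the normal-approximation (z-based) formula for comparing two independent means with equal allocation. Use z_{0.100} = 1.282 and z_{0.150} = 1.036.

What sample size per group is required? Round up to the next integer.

n = 52 per group

n = (z_α + z_β)² · (σ₁² + σ₂²) / δ²
  = (1.282 + 1.036)² · (2·7² = 98) / 4.2²
  = 5.3731 · 98 / 17.64
  = 29.85
Design effect: 1.72 × 29.85 = 51.34.
Round up → n = 52 per group.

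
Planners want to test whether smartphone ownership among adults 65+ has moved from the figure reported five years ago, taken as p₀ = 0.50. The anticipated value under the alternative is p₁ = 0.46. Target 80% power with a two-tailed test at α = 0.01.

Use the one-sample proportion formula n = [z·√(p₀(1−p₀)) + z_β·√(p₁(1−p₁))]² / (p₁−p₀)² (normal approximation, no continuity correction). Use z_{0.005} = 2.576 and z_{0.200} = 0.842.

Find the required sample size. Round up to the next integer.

n = 1823

n = [z_{α/2}·√(p₀q₀) + z_β·√(p₁q₁)]² / (p₁ − p₀)²
  = [2.576·√(0.50·0.50) + 0.842·√(0.46·0.54)]² / (-0.04)²
  = [2.576·0.5000 + 0.842·0.4984]² / 0.0016
  = [1.7077]² / 0.0016
  = 1822.54
Round up → n = 1823.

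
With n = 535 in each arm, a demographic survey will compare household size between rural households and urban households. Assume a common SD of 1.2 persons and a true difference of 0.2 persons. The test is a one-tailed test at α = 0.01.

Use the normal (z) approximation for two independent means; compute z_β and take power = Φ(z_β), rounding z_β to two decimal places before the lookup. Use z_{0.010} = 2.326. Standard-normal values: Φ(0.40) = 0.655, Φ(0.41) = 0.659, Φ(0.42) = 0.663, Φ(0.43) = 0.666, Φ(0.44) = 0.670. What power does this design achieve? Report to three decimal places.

Power ≈ 0.655

z_β = δ·√(n/(σ₁²+σ₂²)) − z_α
    = 0.2 · √(535/2.88) − 2.326
    = 0.2 · 13.62952 − 2.326
    = 2.7259 − 2.326 = 0.3999 → 0.40
Power = Φ(0.40) = 0.655.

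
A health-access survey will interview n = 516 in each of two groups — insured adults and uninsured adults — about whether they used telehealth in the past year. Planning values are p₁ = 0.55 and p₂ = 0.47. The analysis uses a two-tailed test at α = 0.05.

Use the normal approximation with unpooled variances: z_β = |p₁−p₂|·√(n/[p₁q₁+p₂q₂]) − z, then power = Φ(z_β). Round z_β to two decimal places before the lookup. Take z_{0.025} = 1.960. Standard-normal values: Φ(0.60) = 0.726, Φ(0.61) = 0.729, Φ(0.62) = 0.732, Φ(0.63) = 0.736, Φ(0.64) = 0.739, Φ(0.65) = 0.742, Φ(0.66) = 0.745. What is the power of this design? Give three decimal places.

z_β = |p₁−p₂|·√(n/[p₁q₁+p₂q₂]) − z_{α/2}
    = 0.08 · √(516/0.4966) − 1.960
    = 0.08 · 32.2345 − 1.960
    = 2.5788 − 1.960 = 0.6188 → 0.62
Power = Φ(0.62) = 0.732.

Power ≈ 0.732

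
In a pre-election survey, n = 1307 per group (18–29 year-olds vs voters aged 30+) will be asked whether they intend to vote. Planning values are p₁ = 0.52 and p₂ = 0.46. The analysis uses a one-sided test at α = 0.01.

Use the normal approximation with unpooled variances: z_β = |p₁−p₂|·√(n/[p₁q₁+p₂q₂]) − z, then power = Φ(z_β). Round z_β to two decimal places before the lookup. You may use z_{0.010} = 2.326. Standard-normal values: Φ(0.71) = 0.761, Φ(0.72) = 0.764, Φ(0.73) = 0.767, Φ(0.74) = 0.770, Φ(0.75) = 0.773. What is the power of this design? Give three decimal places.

z_β = |p₁−p₂|·√(n/[p₁q₁+p₂q₂]) − z_α
    = 0.06 · √(1307/0.4980) − 2.326
    = 0.06 · 51.2299 − 2.326
    = 3.0738 − 2.326 = 0.7478 → 0.75
Power = Φ(0.75) = 0.773.

Power ≈ 0.773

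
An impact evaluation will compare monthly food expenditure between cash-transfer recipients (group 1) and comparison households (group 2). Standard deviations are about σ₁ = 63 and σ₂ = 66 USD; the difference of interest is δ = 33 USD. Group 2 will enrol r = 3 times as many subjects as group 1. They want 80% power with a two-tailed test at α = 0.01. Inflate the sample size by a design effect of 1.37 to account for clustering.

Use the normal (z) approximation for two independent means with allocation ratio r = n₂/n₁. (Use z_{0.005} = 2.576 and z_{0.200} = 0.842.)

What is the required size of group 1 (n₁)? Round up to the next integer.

n₁ = (z_{α/2} + z_β)² · (σ₁² + σ₂²/r) / δ²
   = (2.576 + 0.842)² · (63² + 66²/3) / 33²
   = 11.6827 · (3969 + 1452) / 1089
   = 11.6827 · 5421 / 1089
   = 58.16
Design effect: 1.37 × 58.16 = 79.67.
Round up → n₁ = 80; n₂ = r·n₁ = 3 × 80 = 240.

n₁ = 80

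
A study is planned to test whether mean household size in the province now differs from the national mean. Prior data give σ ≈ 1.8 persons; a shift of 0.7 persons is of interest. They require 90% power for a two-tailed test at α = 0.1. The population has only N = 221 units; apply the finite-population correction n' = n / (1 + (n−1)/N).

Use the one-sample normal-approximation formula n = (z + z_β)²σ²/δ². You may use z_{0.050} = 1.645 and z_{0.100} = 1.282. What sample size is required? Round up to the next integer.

n = 46

n = (z_{α/2} + z_β)² · σ² / δ²
  = (1.645 + 1.282)² · 1.8² / 0.7²
  = 8.5673 · 3.24 / 0.49
  = 56.65
Finite-population correction (N = 221): 56.65 / (1 + (56.65 − 1)/221) = 45.25.
Round up → n = 46.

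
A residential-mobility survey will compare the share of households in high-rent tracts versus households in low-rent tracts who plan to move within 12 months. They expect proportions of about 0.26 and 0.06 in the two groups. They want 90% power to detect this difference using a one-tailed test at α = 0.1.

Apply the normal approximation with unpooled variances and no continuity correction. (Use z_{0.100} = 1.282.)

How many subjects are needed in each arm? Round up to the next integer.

n = (z_α + z_β)² · [p₁(1−p₁) + p₂(1−p₂)] / (p₁ − p₂)²
  = (1.282 + 1.282)² · (0.26·0.74 + 0.06·0.94) / (0.20)²
  = (2.564)² · (0.1924 + 0.0564) / 0.0400
  = 6.5741 · 0.2488 / 0.0400
  = 40.89
Round up → n = 41 per group.

n = 41 per group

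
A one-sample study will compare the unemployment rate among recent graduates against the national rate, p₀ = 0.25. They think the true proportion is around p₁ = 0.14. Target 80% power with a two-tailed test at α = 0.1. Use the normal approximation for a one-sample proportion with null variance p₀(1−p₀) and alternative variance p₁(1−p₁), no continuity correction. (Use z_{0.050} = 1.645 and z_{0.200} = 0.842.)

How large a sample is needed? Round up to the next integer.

n = [z_{α/2}·√(p₀q₀) + z_β·√(p₁q₁)]² / (p₁ − p₀)²
  = [1.645·√(0.25·0.75) + 0.842·√(0.14·0.86)]² / (-0.11)²
  = [1.645·0.4330 + 0.842·0.3470]² / 0.0121
  = [1.0045]² / 0.0121
  = 83.38
Round up → n = 84.

n = 84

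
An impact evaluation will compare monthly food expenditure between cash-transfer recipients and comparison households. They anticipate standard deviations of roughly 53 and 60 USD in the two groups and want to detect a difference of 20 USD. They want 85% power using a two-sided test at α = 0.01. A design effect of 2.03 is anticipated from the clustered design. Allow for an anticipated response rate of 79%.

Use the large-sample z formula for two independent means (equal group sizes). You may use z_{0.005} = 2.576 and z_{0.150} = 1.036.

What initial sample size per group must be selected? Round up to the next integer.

n = 538 per group

n = (z_{α/2} + z_β)² · (σ₁² + σ₂²) / δ²
  = (2.576 + 1.036)² · (53² + 60² = 6409) / 20²
  = 13.0465 · 6409 / 400
  = 209.04
Design effect: 2.03 × 209.04 = 424.35.
Adjust for 79% response: 424.35 / 0.79 = 537.15.
Round up → n = 538 per group.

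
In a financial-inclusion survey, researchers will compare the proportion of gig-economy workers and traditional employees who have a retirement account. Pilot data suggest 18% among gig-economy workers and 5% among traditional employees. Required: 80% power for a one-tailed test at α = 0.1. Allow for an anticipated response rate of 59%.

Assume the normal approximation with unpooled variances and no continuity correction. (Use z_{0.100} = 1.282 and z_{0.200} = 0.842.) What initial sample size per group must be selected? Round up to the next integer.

n = (z_α + z_β)² · [p₁(1−p₁) + p₂(1−p₂)] / (p₁ − p₂)²
  = (1.282 + 0.842)² · (0.18·0.82 + 0.05·0.95) / (0.13)²
  = (2.124)² · (0.1476 + 0.0475) / 0.0169
  = 4.5114 · 0.1951 / 0.0169
  = 52.08
Adjust for 59% response: 52.08 / 0.59 = 88.27.
Round up → n = 89 per group.

n = 89 per group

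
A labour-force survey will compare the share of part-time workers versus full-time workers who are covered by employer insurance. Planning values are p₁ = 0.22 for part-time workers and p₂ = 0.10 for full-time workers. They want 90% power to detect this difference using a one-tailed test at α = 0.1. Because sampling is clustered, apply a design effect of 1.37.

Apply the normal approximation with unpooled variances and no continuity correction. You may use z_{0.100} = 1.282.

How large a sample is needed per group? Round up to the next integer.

n = 164 per group

n = (z_α + z_β)² · [p₁(1−p₁) + p₂(1−p₂)] / (p₁ − p₂)²
  = (1.282 + 1.282)² · (0.22·0.78 + 0.10·0.90) / (0.12)²
  = (2.564)² · (0.1716 + 0.0900) / 0.0144
  = 6.5741 · 0.2616 / 0.0144
  = 119.43
Design effect: 1.37 × 119.43 = 163.62.
Round up → n = 164 per group.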